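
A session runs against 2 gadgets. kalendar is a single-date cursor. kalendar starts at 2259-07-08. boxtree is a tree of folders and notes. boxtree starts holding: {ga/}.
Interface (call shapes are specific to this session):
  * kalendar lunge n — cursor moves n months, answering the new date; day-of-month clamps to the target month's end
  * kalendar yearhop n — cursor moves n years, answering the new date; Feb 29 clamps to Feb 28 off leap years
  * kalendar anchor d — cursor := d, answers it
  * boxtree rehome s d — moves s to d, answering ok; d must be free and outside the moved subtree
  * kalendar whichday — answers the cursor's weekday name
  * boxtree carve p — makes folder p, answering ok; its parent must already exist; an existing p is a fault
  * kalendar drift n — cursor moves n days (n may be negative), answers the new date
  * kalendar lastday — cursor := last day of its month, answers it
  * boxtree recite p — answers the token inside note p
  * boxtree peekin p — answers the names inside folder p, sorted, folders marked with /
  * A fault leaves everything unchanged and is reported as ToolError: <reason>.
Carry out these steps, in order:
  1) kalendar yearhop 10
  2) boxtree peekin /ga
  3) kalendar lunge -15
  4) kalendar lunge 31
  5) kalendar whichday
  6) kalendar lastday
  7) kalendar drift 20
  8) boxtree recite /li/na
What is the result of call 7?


Answer: 2270-12-20

Derivation:
;; kalendar yearhop(10) == 2269-07-08
;; boxtree peekin(/ga) == []
;; kalendar lunge(-15) == 2268-04-08
;; kalendar lunge(31) == 2270-11-08
;; kalendar whichday() == Tuesday
;; kalendar lastday() == 2270-11-30
;; kalendar drift(20) == 2270-12-20
;; boxtree recite(/li/na) == ToolError: not found


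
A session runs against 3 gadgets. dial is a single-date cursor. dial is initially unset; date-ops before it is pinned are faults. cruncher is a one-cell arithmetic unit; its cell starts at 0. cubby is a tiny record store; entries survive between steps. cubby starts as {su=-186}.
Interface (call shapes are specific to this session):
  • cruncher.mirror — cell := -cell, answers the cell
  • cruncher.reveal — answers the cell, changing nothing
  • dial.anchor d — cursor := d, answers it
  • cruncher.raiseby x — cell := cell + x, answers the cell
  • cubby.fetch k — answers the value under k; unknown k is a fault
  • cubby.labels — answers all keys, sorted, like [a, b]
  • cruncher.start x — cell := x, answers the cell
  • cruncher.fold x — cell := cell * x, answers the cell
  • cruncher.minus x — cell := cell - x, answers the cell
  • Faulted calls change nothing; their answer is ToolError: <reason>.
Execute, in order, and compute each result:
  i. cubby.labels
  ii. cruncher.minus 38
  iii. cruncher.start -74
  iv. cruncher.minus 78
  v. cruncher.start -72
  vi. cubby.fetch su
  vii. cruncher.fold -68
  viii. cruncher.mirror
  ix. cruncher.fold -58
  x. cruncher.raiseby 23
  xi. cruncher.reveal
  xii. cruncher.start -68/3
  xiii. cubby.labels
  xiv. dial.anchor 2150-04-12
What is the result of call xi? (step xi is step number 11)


Answer: 283991

Derivation:
;; 1. cubby.labels() -> [su]
;; 2. cruncher.minus(x→38) -> -38
;; 3. cruncher.start(x→-74) -> -74
;; 4. cruncher.minus(x→78) -> -152
;; 5. cruncher.start(x→-72) -> -72
;; 6. cubby.fetch(k→su) -> -186
;; 7. cruncher.fold(x→-68) -> 4896
;; 8. cruncher.mirror() -> -4896
;; 9. cruncher.fold(x→-58) -> 283968
;; 10. cruncher.raiseby(x→23) -> 283991
;; 11. cruncher.reveal() -> 283991
;; 12. cruncher.start(x→-68/3) -> -68/3
;; 13. cubby.labels() -> [su]
;; 14. dial.anchor(d→2150-04-12) -> 2150-04-12


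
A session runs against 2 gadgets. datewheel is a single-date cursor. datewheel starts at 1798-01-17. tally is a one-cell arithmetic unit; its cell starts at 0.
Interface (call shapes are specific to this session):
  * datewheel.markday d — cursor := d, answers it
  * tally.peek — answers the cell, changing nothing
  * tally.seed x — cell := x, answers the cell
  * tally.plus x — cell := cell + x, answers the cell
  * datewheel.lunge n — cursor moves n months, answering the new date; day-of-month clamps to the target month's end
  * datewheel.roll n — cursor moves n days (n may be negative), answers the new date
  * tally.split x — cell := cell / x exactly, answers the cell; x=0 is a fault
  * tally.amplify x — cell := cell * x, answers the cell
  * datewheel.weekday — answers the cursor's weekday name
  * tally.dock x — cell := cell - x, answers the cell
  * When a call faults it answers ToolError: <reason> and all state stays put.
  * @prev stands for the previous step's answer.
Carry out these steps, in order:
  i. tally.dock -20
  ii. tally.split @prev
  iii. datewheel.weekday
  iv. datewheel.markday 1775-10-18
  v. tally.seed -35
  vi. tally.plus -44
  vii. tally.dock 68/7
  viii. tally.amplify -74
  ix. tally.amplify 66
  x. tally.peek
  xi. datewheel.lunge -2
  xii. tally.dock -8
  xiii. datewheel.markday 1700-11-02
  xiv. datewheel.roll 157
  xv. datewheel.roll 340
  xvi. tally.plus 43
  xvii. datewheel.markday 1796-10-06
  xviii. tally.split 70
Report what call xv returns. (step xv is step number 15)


==> tally.dock(-20)
<== 20
==> tally.split(@prev)
<== 1
==> datewheel.weekday()
<== Wednesday
==> datewheel.markday(1775-10-18)
<== 1775-10-18
==> tally.seed(-35)
<== -35
==> tally.plus(-44)
<== -79
==> tally.dock(68/7)
<== -621/7
==> tally.amplify(-74)
<== 45954/7
==> tally.amplify(66)
<== 3032964/7
==> tally.peek()
<== 3032964/7
==> datewheel.lunge(-2)
<== 1775-08-18
==> tally.dock(-8)
<== 3033020/7
==> datewheel.markday(1700-11-02)
<== 1700-11-02
==> datewheel.roll(157)
<== 1701-04-08
==> datewheel.roll(340)
<== 1702-03-14
==> tally.plus(43)
<== 3033321/7
==> datewheel.markday(1796-10-06)
<== 1796-10-06
==> tally.split(70)
<== 3033321/490

Answer: 1702-03-14


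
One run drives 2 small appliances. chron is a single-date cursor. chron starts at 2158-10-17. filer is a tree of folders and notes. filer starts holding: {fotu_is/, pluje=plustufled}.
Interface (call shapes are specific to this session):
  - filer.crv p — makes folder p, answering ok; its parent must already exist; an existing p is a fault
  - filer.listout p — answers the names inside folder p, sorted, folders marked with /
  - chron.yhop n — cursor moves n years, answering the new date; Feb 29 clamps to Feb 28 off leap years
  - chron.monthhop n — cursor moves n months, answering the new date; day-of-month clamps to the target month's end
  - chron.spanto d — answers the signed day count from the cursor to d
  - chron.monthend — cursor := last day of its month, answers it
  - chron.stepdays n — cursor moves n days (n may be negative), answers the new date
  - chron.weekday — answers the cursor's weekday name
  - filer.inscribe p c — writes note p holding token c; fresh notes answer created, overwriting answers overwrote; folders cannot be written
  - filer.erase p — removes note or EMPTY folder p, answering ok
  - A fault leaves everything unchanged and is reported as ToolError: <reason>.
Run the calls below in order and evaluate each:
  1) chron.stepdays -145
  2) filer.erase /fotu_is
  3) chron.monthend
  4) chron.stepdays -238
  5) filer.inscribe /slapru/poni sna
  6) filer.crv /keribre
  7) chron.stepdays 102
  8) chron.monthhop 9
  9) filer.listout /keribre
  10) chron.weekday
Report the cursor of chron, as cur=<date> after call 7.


$ chron.stepdays n: -145
[out] 2158-05-25
$ filer.erase p: /fotu_is
[out] ok
$ chron.monthend
[out] 2158-05-31
$ chron.stepdays n: -238
[out] 2157-10-05
$ filer.inscribe p: /slapru/poni c: sna
[out] ToolError: no parent
$ filer.crv p: /keribre
[out] ok
$ chron.stepdays n: 102
[out] 2158-01-15
$ chron.monthhop n: 9
[out] 2158-10-15
$ filer.listout p: /keribre
[out] []
$ chron.weekday
[out] Sunday

Answer: cur=2158-01-15


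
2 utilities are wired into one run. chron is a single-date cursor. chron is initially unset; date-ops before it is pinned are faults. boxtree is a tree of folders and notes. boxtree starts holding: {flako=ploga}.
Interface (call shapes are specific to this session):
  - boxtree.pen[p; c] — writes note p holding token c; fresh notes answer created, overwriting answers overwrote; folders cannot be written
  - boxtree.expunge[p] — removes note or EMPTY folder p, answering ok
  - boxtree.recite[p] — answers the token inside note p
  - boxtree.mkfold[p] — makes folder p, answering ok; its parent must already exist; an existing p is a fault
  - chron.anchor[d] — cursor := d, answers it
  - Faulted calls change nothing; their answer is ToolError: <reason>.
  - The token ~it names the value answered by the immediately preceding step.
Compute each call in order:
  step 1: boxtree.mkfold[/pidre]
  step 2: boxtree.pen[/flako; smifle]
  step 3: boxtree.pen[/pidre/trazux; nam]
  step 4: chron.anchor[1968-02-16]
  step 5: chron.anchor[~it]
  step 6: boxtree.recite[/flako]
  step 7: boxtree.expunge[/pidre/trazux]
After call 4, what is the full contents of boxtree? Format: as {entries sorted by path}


Answer: {flako=smifle, pidre/, pidre/trazux=nam}

Derivation:
// 1. boxtree.mkfold(p: /pidre) == ok
// 2. boxtree.pen(p: /flako, c: smifle) == overwrote
// 3. boxtree.pen(p: /pidre/trazux, c: nam) == created
// 4. chron.anchor(d: 1968-02-16) == 1968-02-16
// 5. chron.anchor(d: ~it) == 1968-02-16
// 6. boxtree.recite(p: /flako) == smifle
// 7. boxtree.expunge(p: /pidre/trazux) == ok


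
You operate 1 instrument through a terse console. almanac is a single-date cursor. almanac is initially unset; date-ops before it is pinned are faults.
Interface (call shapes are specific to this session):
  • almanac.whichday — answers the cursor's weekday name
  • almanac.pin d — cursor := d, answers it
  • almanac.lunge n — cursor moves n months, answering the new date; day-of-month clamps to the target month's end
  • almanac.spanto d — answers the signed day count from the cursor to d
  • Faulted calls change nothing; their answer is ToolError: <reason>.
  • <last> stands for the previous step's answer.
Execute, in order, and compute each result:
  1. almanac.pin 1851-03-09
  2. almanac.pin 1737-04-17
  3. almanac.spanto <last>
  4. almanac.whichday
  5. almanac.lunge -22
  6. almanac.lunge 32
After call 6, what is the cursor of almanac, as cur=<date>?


Answer: cur=1738-02-17

Derivation:
% almanac.pin(d: 1851-03-09) == 1851-03-09
% almanac.pin(d: 1737-04-17) == 1737-04-17
% almanac.spanto(d: <last>) == 0
% almanac.whichday() == Wednesday
% almanac.lunge(n: -22) == 1735-06-17
% almanac.lunge(n: 32) == 1738-02-17


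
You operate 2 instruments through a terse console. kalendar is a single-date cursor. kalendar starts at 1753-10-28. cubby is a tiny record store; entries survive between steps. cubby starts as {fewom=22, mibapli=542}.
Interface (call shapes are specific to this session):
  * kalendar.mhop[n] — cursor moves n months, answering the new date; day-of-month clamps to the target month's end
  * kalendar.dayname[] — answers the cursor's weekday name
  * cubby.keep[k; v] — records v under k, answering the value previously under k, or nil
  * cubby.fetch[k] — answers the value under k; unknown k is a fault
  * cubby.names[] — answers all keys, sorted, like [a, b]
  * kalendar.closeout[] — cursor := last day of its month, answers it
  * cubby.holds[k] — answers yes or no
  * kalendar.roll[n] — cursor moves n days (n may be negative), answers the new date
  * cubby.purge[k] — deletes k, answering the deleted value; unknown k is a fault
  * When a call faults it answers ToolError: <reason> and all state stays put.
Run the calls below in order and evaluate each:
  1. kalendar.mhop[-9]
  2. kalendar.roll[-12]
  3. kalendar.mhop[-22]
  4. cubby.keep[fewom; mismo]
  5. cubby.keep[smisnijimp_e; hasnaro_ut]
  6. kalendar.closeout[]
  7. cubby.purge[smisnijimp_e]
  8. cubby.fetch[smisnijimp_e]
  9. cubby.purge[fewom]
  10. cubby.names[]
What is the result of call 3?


Do: kalendar.mhop[n=-9]
See: 1753-01-28
Do: kalendar.roll[n=-12]
See: 1753-01-16
Do: kalendar.mhop[n=-22]
See: 1751-03-16
Do: cubby.keep[k=fewom; v=mismo]
See: 22
Do: cubby.keep[k=smisnijimp_e; v=hasnaro_ut]
See: nil
Do: kalendar.closeout[]
See: 1751-03-31
Do: cubby.purge[k=smisnijimp_e]
See: hasnaro_ut
Do: cubby.fetch[k=smisnijimp_e]
See: ToolError: no such key smisnijimp_e
Do: cubby.purge[k=fewom]
See: mismo
Do: cubby.names[]
See: [mibapli]

Answer: 1751-03-16


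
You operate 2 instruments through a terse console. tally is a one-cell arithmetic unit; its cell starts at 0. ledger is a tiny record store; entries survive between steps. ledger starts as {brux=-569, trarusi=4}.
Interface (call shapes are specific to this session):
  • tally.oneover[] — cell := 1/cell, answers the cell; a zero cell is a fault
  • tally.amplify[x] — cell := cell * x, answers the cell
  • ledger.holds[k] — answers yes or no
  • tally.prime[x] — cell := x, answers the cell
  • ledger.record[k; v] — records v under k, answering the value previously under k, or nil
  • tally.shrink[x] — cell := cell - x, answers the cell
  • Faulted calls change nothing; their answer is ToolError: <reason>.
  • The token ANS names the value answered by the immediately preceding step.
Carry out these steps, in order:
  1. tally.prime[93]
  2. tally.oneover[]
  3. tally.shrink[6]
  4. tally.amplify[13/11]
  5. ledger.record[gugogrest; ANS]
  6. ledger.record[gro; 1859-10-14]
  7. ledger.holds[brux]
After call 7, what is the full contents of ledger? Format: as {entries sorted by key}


Act: prime[93]
Obs: 93
Act: oneover[]
Obs: 1/93
Act: shrink[6]
Obs: -557/93
Act: amplify[13/11]
Obs: -7241/1023
Act: record[gugogrest; ANS]
Obs: nil
Act: record[gro; 1859-10-14]
Obs: nil
Act: holds[brux]
Obs: yes

Answer: {brux=-569, gro=1859-10-14, gugogrest=-7241/1023, trarusi=4}


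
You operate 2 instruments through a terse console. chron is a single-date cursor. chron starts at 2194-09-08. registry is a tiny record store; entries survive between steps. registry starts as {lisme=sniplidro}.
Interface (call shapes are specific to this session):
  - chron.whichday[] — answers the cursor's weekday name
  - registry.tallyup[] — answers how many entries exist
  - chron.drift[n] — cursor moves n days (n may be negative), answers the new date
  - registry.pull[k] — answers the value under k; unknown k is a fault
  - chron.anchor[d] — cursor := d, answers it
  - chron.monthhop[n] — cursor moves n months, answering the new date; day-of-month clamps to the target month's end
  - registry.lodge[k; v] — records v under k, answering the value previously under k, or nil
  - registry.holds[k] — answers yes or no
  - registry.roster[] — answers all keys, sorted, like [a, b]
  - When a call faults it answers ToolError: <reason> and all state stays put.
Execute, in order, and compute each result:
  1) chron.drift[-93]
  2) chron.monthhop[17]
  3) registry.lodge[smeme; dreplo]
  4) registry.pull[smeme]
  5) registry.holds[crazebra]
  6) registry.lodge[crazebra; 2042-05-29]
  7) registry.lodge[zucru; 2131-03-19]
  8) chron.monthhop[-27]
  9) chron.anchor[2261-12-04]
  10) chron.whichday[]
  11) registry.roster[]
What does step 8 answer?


> chron.drift n='-93'
  2194-06-07
> chron.monthhop n='17'
  2195-11-07
> registry.lodge k='smeme' v='dreplo'
  nil
> registry.pull k='smeme'
  dreplo
> registry.holds k='crazebra'
  no
> registry.lodge k='crazebra' v='2042-05-29'
  nil
> registry.lodge k='zucru' v='2131-03-19'
  nil
> chron.monthhop n='-27'
  2193-08-07
> chron.anchor d='2261-12-04'
  2261-12-04
> chron.whichday
  Wednesday
> registry.roster
  [crazebra, lisme, smeme, zucru]

Answer: 2193-08-07


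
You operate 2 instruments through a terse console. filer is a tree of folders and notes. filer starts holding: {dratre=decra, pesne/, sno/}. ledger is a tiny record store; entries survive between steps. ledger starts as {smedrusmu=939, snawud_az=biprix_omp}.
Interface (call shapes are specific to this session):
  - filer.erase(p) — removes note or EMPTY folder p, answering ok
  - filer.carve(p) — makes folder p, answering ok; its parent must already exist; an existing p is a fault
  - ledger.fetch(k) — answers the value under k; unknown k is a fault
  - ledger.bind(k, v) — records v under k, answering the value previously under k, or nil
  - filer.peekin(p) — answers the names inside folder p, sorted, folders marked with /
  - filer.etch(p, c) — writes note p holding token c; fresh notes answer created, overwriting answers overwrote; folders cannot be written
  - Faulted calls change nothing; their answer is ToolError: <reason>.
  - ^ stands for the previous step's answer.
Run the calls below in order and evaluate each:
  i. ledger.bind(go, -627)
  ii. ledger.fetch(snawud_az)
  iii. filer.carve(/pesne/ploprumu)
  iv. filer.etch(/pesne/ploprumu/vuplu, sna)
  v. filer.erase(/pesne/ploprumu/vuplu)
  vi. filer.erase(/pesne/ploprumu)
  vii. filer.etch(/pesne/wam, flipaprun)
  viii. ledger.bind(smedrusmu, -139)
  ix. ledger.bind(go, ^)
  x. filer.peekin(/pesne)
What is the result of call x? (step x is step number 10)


I invoke ledger.bind(go, -627), — result: nil.
Invoking ledger.fetch(snawud_az), which returns biprix_omp.
Invoking filer.carve(/pesne/ploprumu): ok.
Next I call filer.etch(/pesne/ploprumu/vuplu, sna), and see created.
Calling filer.erase(/pesne/ploprumu/vuplu): ok.
Using filer.erase(/pesne/ploprumu), giving ok.
I use filer.etch(/pesne/wam, flipaprun), → created.
Then ledger.bind(smedrusmu, -139), and see 939.
Then ledger.bind(go, ^), yielding -627.
I call filer.peekin(/pesne), — result: [wam].

Answer: [wam]


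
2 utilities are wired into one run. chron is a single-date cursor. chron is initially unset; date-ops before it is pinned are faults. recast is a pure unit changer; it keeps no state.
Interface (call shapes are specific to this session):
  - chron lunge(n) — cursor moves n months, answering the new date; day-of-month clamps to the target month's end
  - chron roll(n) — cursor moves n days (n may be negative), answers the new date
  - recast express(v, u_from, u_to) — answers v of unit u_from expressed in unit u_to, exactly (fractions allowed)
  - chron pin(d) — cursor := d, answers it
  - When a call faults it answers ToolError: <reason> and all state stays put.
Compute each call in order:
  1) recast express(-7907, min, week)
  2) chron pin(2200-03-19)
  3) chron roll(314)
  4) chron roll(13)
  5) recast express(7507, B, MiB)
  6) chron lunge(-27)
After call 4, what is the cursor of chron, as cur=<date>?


Answer: cur=2201-02-09

Derivation:
Act: recast express[v='-7907'; u_from='min'; u_to='week']
Obs: -7907/10080
Act: chron pin[d='2200-03-19']
Obs: 2200-03-19
Act: chron roll[n='314']
Obs: 2201-01-27
Act: chron roll[n='13']
Obs: 2201-02-09
Act: recast express[v='7507'; u_from='B'; u_to='MiB']
Obs: 7507/1048576
Act: chron lunge[n='-27']
Obs: 2198-11-09


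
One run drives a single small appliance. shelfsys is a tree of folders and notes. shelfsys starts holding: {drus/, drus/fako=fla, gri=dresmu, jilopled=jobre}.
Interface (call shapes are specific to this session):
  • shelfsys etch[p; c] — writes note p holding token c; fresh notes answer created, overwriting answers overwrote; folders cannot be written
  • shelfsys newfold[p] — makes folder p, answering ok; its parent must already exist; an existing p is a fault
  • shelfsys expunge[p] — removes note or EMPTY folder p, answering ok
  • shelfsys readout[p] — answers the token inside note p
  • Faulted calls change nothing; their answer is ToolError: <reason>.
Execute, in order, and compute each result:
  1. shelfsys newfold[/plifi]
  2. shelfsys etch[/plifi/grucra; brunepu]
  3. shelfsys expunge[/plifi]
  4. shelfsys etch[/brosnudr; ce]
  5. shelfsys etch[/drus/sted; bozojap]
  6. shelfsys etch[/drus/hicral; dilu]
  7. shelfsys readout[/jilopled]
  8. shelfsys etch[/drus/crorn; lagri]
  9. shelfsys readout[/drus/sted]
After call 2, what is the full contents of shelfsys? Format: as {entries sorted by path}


Answer: {drus/, drus/fako=fla, gri=dresmu, jilopled=jobre, plifi/, plifi/grucra=brunepu}

Derivation:
~$ shelfsys newfold p='/plifi'
  ok
~$ shelfsys etch p='/plifi/grucra' c='brunepu'
  created
~$ shelfsys expunge p='/plifi'
  ToolError: not empty
~$ shelfsys etch p='/brosnudr' c='ce'
  created
~$ shelfsys etch p='/drus/sted' c='bozojap'
  created
~$ shelfsys etch p='/drus/hicral' c='dilu'
  created
~$ shelfsys readout p='/jilopled'
  jobre
~$ shelfsys etch p='/drus/crorn' c='lagri'
  created
~$ shelfsys readout p='/drus/sted'
  bozojap


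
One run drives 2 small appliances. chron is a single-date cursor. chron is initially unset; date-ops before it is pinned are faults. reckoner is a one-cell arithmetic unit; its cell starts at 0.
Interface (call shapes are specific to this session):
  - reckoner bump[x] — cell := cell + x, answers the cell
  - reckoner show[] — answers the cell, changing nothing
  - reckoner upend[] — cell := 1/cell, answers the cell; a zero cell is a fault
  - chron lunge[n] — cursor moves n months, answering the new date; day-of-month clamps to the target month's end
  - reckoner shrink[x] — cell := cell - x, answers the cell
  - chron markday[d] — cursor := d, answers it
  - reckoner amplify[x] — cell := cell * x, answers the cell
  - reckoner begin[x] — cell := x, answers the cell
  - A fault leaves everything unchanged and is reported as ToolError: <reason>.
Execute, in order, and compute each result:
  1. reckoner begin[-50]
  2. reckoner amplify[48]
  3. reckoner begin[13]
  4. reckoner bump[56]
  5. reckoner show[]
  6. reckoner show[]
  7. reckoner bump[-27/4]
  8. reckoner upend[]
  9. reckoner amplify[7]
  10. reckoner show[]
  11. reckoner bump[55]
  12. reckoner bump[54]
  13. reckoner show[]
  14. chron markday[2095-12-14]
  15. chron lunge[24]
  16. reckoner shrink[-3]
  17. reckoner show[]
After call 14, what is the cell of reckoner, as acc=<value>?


Answer: acc=27169/249

Derivation:
>>> reckoner begin x='-50'
[out] -50
>>> reckoner amplify x='48'
[out] -2400
>>> reckoner begin x='13'
[out] 13
>>> reckoner bump x='56'
[out] 69
>>> reckoner show
[out] 69
>>> reckoner show
[out] 69
>>> reckoner bump x='-27/4'
[out] 249/4
>>> reckoner upend
[out] 4/249
>>> reckoner amplify x='7'
[out] 28/249
>>> reckoner show
[out] 28/249
>>> reckoner bump x='55'
[out] 13723/249
>>> reckoner bump x='54'
[out] 27169/249
>>> reckoner show
[out] 27169/249
>>> chron markday d='2095-12-14'
[out] 2095-12-14
>>> chron lunge n='24'
[out] 2097-12-14
>>> reckoner shrink x='-3'
[out] 27916/249
>>> reckoner show
[out] 27916/249


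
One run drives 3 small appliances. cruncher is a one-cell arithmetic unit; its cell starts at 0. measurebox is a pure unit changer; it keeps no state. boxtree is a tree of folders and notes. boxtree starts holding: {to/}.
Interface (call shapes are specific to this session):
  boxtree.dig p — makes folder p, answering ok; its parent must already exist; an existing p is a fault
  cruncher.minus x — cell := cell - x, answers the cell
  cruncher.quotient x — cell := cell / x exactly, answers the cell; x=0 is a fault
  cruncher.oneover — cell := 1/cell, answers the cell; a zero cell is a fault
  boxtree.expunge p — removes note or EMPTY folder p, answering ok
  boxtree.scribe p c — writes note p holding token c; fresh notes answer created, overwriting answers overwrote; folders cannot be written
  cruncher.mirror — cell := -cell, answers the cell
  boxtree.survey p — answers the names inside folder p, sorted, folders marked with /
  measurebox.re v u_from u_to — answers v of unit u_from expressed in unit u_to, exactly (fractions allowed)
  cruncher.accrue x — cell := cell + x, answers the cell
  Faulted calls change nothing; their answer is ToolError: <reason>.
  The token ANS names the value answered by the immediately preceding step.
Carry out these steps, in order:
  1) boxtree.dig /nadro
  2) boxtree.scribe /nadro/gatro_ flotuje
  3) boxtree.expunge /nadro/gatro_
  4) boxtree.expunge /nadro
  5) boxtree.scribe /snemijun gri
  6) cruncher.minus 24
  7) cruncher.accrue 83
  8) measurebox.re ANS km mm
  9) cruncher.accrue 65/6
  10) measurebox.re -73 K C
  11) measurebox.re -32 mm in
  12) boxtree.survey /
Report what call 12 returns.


Answer: [snemijun, to/]

Derivation:
% 1. boxtree.dig(p='/nadro') => ok
% 2. boxtree.scribe(p='/nadro/gatro_', c='flotuje') => created
% 3. boxtree.expunge(p='/nadro/gatro_') => ok
% 4. boxtree.expunge(p='/nadro') => ok
% 5. boxtree.scribe(p='/snemijun', c='gri') => created
% 6. cruncher.minus(x='24') => -24
% 7. cruncher.accrue(x='83') => 59
% 8. measurebox.re(v='ANS', u_from='km', u_to='mm') => 59000000
% 9. cruncher.accrue(x='65/6') => 419/6
% 10. measurebox.re(v='-73', u_from='K', u_to='C') => -6923/20
% 11. measurebox.re(v='-32', u_from='mm', u_to='in') => -160/127
% 12. boxtree.survey(p='/') => [snemijun, to/]


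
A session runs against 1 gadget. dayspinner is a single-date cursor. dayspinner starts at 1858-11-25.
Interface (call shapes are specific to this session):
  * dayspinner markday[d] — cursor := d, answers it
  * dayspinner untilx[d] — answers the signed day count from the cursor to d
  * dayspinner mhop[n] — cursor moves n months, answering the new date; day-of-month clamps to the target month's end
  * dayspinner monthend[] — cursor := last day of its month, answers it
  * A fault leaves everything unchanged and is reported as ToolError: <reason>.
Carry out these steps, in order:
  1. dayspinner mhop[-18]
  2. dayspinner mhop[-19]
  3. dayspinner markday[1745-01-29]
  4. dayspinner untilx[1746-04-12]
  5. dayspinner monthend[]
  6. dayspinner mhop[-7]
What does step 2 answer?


> dayspinner mhop n=-18
[out] 1857-05-25
> dayspinner mhop n=-19
[out] 1855-10-25
> dayspinner markday d=1745-01-29
[out] 1745-01-29
> dayspinner untilx d=1746-04-12
[out] 438
> dayspinner monthend
[out] 1745-01-31
> dayspinner mhop n=-7
[out] 1744-06-30

Answer: 1855-10-25


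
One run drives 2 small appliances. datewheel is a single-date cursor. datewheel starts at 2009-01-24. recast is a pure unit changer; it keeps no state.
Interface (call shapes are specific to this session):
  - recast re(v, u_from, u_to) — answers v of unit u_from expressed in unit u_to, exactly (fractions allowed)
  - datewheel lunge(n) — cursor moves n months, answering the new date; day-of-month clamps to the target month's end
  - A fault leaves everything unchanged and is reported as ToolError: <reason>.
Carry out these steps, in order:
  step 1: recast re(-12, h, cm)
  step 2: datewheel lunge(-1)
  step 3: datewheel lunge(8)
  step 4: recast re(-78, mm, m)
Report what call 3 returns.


Answer: 2009-08-24

Derivation:
$ recast re v→-12 u_from→h u_to→cm
[out] ToolError: incompatible units
$ datewheel lunge n→-1
[out] 2008-12-24
$ datewheel lunge n→8
[out] 2009-08-24
$ recast re v→-78 u_from→mm u_to→m
[out] -39/500


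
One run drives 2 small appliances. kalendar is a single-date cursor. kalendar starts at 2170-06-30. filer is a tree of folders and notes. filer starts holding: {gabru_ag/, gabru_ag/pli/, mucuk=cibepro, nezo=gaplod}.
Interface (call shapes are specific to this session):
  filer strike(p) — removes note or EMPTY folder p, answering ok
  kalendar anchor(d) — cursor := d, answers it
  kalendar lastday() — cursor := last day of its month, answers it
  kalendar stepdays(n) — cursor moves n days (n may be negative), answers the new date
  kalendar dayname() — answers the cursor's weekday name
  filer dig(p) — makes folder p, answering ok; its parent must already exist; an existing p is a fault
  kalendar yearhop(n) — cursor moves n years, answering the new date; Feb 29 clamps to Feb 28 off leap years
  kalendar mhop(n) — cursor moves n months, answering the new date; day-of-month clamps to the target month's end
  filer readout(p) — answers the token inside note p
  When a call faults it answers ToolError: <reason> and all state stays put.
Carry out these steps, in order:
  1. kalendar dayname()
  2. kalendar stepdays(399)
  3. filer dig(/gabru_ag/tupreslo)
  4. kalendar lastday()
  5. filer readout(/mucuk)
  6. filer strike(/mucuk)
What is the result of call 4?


Step: kalendar dayname[]
Result: Saturday
Step: kalendar stepdays[399]
Result: 2171-08-03
Step: filer dig[/gabru_ag/tupreslo]
Result: ok
Step: kalendar lastday[]
Result: 2171-08-31
Step: filer readout[/mucuk]
Result: cibepro
Step: filer strike[/mucuk]
Result: ok

Answer: 2171-08-31


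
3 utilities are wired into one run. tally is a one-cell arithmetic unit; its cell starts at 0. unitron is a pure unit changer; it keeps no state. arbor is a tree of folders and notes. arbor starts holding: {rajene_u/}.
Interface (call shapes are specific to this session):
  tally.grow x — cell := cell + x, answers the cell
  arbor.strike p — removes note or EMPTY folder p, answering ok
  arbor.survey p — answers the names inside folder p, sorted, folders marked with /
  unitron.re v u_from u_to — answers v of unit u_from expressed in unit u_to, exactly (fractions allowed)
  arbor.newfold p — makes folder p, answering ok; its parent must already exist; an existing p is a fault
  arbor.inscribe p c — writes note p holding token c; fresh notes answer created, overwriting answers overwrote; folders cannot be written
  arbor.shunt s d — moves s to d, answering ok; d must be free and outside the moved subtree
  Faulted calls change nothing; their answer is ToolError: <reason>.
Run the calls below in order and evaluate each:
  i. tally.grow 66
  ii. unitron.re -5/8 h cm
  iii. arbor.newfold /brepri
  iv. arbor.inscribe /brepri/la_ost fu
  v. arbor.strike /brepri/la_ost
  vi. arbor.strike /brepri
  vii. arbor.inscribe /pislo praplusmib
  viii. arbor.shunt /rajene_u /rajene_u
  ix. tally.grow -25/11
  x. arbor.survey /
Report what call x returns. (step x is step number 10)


Answer: [pislo, rajene_u/]

Derivation:
CALL tally.grow[x=66]
RET  66
CALL unitron.re[v=-5/8; u_from=h; u_to=cm]
RET  ToolError: incompatible units
CALL arbor.newfold[p=/brepri]
RET  ok
CALL arbor.inscribe[p=/brepri/la_ost; c=fu]
RET  created
CALL arbor.strike[p=/brepri/la_ost]
RET  ok
CALL arbor.strike[p=/brepri]
RET  ok
CALL arbor.inscribe[p=/pislo; c=praplusmib]
RET  created
CALL arbor.shunt[s=/rajene_u; d=/rajene_u]
RET  ToolError: exists
CALL tally.grow[x=-25/11]
RET  701/11
CALL arbor.survey[p=/]
RET  [pislo, rajene_u/]


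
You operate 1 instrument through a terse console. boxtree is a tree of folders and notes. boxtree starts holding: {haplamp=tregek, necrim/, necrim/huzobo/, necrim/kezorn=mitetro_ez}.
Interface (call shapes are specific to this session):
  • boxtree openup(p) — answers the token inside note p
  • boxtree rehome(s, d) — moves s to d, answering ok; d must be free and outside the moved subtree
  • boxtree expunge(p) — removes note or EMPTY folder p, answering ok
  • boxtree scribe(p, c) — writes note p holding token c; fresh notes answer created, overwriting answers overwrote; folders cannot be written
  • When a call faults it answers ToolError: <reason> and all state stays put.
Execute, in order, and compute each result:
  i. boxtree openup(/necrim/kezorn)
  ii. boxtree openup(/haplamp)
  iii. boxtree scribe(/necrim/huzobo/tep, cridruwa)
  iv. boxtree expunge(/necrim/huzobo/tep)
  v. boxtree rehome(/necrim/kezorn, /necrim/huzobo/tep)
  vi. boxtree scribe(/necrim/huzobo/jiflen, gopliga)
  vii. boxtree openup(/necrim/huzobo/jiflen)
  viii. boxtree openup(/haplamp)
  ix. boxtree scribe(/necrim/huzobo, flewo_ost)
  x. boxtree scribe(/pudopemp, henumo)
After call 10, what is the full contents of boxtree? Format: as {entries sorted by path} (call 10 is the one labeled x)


% boxtree openup p: /necrim/kezorn
= mitetro_ez
% boxtree openup p: /haplamp
= tregek
% boxtree scribe p: /necrim/huzobo/tep c: cridruwa
= created
% boxtree expunge p: /necrim/huzobo/tep
= ok
% boxtree rehome s: /necrim/kezorn d: /necrim/huzobo/tep
= ok
% boxtree scribe p: /necrim/huzobo/jiflen c: gopliga
= created
% boxtree openup p: /necrim/huzobo/jiflen
= gopliga
% boxtree openup p: /haplamp
= tregek
% boxtree scribe p: /necrim/huzobo c: flewo_ost
= ToolError: is a directory
% boxtree scribe p: /pudopemp c: henumo
= created

Answer: {haplamp=tregek, necrim/, necrim/huzobo/, necrim/huzobo/jiflen=gopliga, necrim/huzobo/tep=mitetro_ez, pudopemp=henumo}


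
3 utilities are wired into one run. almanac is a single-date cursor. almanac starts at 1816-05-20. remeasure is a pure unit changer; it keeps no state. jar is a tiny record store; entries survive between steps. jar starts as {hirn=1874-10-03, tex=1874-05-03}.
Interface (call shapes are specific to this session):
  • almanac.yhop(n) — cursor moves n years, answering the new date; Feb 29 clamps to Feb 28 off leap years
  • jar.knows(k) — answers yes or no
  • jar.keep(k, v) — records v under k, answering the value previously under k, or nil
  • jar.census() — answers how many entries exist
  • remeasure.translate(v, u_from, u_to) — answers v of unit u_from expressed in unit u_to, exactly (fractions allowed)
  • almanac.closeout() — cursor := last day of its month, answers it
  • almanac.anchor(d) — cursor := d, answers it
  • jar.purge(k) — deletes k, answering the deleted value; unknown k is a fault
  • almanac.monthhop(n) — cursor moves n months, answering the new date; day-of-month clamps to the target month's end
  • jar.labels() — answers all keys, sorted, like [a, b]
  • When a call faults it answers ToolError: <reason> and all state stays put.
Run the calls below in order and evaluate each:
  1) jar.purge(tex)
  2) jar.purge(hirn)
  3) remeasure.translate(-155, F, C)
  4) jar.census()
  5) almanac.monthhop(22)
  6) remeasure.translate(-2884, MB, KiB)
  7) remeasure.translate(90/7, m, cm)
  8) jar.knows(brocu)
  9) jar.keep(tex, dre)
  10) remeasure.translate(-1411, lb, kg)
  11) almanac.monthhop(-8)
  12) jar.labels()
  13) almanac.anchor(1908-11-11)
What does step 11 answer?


Answer: 1817-07-20

Derivation:
$ jar.purge k='tex'
:: 1874-05-03
$ jar.purge k='hirn'
:: 1874-10-03
$ remeasure.translate v='-155' u_from='F' u_to='C'
:: -935/9
$ jar.census
:: 0
$ almanac.monthhop n='22'
:: 1818-03-20
$ remeasure.translate v='-2884' u_from='MB' u_to='KiB'
:: -11265625/4
$ remeasure.translate v='90/7' u_from='m' u_to='cm'
:: 9000/7
$ jar.knows k='brocu'
:: no
$ jar.keep k='tex' v='dre'
:: nil
$ remeasure.translate v='-1411' u_from='lb' u_to='kg'
:: -64001883407/100000000
$ almanac.monthhop n='-8'
:: 1817-07-20
$ jar.labels
:: [tex]
$ almanac.anchor d='1908-11-11'
:: 1908-11-11


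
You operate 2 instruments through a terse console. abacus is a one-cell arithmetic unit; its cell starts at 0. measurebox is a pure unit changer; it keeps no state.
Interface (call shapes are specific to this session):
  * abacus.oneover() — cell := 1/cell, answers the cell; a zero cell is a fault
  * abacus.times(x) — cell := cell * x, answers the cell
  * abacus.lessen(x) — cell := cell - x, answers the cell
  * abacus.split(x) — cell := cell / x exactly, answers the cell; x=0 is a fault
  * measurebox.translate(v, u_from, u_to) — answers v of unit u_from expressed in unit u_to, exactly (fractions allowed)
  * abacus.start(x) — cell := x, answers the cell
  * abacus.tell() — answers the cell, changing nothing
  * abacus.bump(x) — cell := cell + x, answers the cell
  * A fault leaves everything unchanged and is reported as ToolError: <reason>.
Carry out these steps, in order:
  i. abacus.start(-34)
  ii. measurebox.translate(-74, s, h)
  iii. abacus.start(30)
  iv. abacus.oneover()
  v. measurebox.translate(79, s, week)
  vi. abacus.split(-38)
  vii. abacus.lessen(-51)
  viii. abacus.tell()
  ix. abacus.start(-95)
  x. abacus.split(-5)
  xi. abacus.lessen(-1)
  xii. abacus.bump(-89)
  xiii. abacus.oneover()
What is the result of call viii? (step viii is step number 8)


>>> abacus.start x→-34
  -34
>>> measurebox.translate v→-74 u_from→s u_to→h
  -37/1800
>>> abacus.start x→30
  30
>>> abacus.oneover
  1/30
>>> measurebox.translate v→79 u_from→s u_to→week
  79/604800
>>> abacus.split x→-38
  -1/1140
>>> abacus.lessen x→-51
  58139/1140
>>> abacus.tell
  58139/1140
>>> abacus.start x→-95
  -95
>>> abacus.split x→-5
  19
>>> abacus.lessen x→-1
  20
>>> abacus.bump x→-89
  -69
>>> abacus.oneover
  -1/69

Answer: 58139/1140


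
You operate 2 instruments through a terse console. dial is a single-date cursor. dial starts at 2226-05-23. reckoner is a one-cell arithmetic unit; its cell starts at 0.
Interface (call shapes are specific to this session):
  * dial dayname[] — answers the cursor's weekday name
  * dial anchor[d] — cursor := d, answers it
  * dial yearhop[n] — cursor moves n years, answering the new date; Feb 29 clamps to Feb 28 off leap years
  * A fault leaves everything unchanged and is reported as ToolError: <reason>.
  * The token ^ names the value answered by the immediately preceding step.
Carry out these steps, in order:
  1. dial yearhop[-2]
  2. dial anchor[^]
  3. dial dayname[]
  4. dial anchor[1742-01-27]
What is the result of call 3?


$ dial yearhop n: -2
[out] 2224-05-23
$ dial anchor d: ^
[out] 2224-05-23
$ dial dayname
[out] Sunday
$ dial anchor d: 1742-01-27
[out] 1742-01-27

Answer: Sunday


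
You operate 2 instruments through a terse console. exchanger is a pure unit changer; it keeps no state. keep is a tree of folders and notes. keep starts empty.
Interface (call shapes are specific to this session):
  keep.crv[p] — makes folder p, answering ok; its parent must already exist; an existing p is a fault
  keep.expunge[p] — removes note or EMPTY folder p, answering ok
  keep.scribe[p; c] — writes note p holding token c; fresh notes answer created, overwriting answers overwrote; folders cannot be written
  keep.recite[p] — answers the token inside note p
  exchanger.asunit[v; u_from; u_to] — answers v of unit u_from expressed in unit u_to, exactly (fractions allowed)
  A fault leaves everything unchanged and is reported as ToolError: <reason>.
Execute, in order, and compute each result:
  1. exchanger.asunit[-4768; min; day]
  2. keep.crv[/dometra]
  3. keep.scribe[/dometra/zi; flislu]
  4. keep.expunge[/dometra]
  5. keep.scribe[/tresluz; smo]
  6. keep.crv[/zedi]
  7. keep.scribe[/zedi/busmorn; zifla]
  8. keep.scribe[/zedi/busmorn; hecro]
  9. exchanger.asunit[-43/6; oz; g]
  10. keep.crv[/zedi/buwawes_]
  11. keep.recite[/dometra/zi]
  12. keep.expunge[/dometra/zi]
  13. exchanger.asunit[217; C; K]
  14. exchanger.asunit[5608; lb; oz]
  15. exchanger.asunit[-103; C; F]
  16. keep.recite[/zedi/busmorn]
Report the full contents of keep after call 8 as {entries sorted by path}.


// 1. asunit(v=-4768, u_from=min, u_to=day) => -149/45
// 2. crv(p=/dometra) => ok
// 3. scribe(p=/dometra/zi, c=flislu) => created
// 4. expunge(p=/dometra) => ToolError: not empty
// 5. scribe(p=/tresluz, c=smo) => created
// 6. crv(p=/zedi) => ok
// 7. scribe(p=/zedi/busmorn, c=zifla) => created
// 8. scribe(p=/zedi/busmorn, c=hecro) => overwrote
// 9. asunit(v=-43/6, u_from=oz, u_to=g) => -1950447191/9600000
// 10. crv(p=/zedi/buwawes_) => ok
// 11. recite(p=/dometra/zi) => flislu
// 12. expunge(p=/dometra/zi) => ok
// 13. asunit(v=217, u_from=C, u_to=K) => 9803/20
// 14. asunit(v=5608, u_from=lb, u_to=oz) => 89728
// 15. asunit(v=-103, u_from=C, u_to=F) => -767/5
// 16. recite(p=/zedi/busmorn) => hecro

Answer: {dometra/, dometra/zi=flislu, tresluz=smo, zedi/, zedi/busmorn=hecro}


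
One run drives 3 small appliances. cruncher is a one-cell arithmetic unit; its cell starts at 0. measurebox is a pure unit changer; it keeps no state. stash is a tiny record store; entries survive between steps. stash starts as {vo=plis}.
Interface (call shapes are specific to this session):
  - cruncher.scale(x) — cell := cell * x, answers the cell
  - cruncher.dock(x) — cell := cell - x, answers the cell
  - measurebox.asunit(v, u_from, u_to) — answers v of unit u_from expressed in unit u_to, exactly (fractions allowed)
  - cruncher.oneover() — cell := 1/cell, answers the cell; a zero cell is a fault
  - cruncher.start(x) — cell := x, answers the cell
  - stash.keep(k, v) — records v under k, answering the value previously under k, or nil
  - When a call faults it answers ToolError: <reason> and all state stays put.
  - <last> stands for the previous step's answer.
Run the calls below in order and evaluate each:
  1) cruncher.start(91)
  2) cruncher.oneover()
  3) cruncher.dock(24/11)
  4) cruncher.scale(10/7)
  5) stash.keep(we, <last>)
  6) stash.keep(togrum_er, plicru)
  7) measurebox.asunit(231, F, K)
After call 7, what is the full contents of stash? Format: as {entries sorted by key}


Answer: {togrum_er=plicru, vo=plis, we=-21730/7007}

Derivation:
·→ cruncher.start(x→91)
·← 91
·→ cruncher.oneover()
·← 1/91
·→ cruncher.dock(x→24/11)
·← -2173/1001
·→ cruncher.scale(x→10/7)
·← -21730/7007
·→ stash.keep(k→we, v→<last>)
·← nil
·→ stash.keep(k→togrum_er, v→plicru)
·← nil
·→ measurebox.asunit(v→231, u_from→F, u_to→K)
·← 69067/180
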